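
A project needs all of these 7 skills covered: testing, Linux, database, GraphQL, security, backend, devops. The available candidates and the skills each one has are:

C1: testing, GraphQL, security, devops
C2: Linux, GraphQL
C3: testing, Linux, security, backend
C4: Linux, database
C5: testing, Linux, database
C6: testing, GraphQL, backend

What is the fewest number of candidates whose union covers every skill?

C1, C3, C4 together cover {testing, Linux, database, GraphQL, security, backend, devops} — every skill.
No 2 of the 6 candidates cover everything (all 15 pairs fall short), so 3 is minimum.

3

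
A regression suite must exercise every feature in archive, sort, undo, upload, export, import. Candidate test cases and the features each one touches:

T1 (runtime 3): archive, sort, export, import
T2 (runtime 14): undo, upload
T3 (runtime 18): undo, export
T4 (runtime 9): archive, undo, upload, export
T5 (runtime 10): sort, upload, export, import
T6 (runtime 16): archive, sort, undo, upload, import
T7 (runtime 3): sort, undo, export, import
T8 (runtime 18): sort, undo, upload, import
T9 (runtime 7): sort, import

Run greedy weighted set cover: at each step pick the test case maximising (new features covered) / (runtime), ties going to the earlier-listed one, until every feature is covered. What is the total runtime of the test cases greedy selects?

15

Pick 1: T1 adds 4 new (archive, sort, export, import) at runtime 3 (ratio 4/3).
Pick 2: T7 adds 1 new (undo) at runtime 3 (ratio 1/3).
Pick 3: T4 adds 1 new (upload) at runtime 9 (ratio 1/9).
Greedy total runtime: 3 + 3 + 9 = 15. (The true optimum is 12, so greedy overshoots here.)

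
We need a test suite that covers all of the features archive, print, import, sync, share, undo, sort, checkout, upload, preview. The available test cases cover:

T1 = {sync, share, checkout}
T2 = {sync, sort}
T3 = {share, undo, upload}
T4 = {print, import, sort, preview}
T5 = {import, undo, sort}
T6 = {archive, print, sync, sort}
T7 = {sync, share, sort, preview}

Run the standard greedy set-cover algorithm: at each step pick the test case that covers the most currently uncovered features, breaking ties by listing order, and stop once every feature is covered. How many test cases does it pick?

4

Pick 1: T4 covers 4 new features (print, import, sort, preview).
Pick 2: T1 covers 3 new features (sync, share, checkout).
Pick 3: T3 covers 2 new features (undo, upload).
Pick 4: T6 covers 1 new features (archive).
Greedy uses 4 test cases.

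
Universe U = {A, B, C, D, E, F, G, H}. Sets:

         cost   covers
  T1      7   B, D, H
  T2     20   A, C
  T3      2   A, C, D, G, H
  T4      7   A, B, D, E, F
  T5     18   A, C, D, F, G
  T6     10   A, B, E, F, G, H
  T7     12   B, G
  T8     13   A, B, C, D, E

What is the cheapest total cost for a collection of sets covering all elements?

9

T3, T4 cover every element at cost 2 + 7 = 9.
Any cover uses at least 2 sets; among all covering selections none totals below 9.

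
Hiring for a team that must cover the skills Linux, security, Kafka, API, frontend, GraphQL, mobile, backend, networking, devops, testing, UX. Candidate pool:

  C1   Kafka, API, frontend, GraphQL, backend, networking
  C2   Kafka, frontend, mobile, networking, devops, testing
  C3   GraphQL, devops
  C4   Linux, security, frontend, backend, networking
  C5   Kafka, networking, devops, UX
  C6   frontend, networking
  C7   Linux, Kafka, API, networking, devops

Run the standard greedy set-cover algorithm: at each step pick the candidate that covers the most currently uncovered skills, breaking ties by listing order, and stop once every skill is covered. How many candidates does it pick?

Pick 1: C1 covers 6 new skills (Kafka, API, frontend, GraphQL, backend, networking).
Pick 2: C2 covers 3 new skills (mobile, devops, testing).
Pick 3: C4 covers 2 new skills (Linux, security).
Pick 4: C5 covers 1 new skills (UX).
Greedy uses 4 candidates.

4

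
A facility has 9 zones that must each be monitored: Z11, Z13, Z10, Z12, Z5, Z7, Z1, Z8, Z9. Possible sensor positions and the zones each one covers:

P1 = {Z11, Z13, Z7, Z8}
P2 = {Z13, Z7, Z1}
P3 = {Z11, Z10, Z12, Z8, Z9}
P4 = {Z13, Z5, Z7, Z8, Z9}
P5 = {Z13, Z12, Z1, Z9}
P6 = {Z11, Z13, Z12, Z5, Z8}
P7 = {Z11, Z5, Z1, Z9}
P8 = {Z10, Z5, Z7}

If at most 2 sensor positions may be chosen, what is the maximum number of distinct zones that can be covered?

8

Choosing P2, P3 covers {Z11, Z13, Z10, Z12, Z7, Z1, Z8, Z9} — 8 zones.
No choice of 2 sensor positions does better; here Z5 is left uncovered.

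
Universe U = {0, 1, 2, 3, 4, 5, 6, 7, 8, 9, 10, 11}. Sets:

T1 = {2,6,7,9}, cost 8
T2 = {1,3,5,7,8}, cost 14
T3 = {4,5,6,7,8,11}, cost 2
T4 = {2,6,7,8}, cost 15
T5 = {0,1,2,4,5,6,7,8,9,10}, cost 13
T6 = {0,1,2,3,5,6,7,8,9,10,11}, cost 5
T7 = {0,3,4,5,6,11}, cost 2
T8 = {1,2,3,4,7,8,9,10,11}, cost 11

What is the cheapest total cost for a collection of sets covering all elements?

7

T3, T6 cover every element at cost 2 + 5 = 7.
Any cover uses at least 2 sets; among all covering selections none totals below 7.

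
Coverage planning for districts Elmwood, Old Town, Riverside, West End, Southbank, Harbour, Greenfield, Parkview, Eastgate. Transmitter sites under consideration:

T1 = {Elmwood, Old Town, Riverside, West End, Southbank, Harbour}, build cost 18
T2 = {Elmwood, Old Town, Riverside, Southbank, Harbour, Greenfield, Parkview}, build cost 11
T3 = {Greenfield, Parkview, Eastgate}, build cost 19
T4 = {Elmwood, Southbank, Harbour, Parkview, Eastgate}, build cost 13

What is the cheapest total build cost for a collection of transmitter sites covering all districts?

37

T1, T3 cover every district at build cost 18 + 19 = 37.
Any cover uses at least 2 transmitter sites; among all covering selections none totals below 37.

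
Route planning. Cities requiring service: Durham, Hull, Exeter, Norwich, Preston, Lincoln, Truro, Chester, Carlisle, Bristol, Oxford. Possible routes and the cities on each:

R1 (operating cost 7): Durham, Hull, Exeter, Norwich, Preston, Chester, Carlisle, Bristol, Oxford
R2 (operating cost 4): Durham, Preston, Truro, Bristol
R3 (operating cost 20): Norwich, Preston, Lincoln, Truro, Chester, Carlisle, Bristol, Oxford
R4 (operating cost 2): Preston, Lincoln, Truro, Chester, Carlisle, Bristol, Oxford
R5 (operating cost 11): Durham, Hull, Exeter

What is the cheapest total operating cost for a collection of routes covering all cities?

R1, R4 cover every city at operating cost 7 + 2 = 9.
Any cover uses at least 2 routes; among all covering selections none totals below 9.

9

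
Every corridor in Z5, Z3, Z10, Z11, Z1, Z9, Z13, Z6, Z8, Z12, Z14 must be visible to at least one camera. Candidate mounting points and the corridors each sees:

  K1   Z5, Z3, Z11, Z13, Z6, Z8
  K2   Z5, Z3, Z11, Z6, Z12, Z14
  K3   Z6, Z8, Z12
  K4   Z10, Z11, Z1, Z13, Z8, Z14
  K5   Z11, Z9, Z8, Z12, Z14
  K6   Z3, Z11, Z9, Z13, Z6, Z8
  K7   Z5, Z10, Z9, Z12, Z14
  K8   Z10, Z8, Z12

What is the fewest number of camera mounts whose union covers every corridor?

K1, K4, K5 together cover {Z5, Z3, Z10, Z11, Z1, Z9, Z13, Z6, Z8, Z12, Z14} — every corridor.
No 2 of the 8 camera mounts cover everything (all 28 pairs fall short), so 3 is minimum.

3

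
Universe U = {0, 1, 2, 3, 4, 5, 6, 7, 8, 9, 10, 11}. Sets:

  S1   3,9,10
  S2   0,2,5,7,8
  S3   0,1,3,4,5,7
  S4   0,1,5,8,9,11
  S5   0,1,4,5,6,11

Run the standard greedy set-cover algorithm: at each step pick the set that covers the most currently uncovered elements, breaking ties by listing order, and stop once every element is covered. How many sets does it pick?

Pick 1: S3 covers 6 new elements (0, 1, 3, 4, 5, 7).
Pick 2: S4 covers 3 new elements (8, 9, 11).
Pick 3: S1 covers 1 new elements (10).
Pick 4: S2 covers 1 new elements (2).
Pick 5: S5 covers 1 new elements (6).
Greedy uses 5 sets. (The true minimum is 3.)

5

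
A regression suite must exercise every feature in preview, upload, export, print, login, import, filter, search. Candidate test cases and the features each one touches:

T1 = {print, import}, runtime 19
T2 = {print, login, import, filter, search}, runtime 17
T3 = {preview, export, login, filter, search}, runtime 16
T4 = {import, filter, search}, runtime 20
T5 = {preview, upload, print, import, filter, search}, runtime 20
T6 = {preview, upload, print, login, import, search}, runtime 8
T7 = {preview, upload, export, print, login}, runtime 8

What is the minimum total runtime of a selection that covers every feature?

24

T3, T6 cover every feature at runtime 16 + 8 = 24.
Any cover uses at least 2 test cases; among all covering selections none totals below 24.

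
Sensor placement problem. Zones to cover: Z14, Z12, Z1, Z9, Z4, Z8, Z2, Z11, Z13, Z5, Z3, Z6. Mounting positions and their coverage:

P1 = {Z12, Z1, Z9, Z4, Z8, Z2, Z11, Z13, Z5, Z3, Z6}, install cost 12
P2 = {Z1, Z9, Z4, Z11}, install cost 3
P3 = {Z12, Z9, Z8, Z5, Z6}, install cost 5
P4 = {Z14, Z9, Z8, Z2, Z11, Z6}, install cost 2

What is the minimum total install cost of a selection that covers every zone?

P1, P4 cover every zone at install cost 12 + 2 = 14.
Any cover uses at least 2 sensor positions; among all covering selections none totals below 14.

14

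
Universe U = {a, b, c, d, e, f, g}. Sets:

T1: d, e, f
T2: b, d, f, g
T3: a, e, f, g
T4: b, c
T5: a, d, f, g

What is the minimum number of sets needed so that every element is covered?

3

T1, T3, T4 together cover {a, b, c, d, e, f, g} — every element.
No 2 of the 5 sets cover everything (all 10 pairs fall short), so 3 is minimum.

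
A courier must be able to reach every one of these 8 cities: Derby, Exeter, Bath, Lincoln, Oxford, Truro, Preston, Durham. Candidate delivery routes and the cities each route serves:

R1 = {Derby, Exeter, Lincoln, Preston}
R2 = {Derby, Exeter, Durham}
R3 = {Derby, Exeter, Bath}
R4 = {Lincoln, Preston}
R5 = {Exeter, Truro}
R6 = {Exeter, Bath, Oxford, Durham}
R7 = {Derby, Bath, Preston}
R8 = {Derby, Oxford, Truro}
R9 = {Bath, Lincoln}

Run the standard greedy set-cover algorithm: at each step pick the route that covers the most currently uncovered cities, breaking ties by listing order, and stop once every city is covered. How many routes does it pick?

3

Pick 1: R1 covers 4 new cities (Derby, Exeter, Lincoln, Preston).
Pick 2: R6 covers 3 new cities (Bath, Oxford, Durham).
Pick 3: R5 covers 1 new cities (Truro).
Greedy uses 3 routes.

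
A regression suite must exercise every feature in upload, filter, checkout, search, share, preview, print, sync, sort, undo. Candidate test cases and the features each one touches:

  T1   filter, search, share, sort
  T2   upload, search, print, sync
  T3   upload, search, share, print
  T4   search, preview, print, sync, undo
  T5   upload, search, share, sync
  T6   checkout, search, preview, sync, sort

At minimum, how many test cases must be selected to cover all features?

T1, T2, T4, T6 together cover {upload, filter, checkout, search, share, preview, print, sync, sort, undo} — every feature.
No 3 of the 6 test cases cover everything (all 20 triples fall short), so 4 is minimum.

4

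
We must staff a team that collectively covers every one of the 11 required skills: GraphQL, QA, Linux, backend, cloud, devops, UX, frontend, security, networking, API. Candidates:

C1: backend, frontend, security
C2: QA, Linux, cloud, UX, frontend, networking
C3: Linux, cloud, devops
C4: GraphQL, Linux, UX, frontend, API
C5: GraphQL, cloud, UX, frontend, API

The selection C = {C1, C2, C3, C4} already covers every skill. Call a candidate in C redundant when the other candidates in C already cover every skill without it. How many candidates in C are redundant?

Drop C1: backend, security uncovered — not redundant.
Drop C2: QA, networking uncovered — not redundant.
Drop C3: devops uncovered — not redundant.
Drop C4: GraphQL, API uncovered — not redundant.
None of the candidates in C is redundant.

0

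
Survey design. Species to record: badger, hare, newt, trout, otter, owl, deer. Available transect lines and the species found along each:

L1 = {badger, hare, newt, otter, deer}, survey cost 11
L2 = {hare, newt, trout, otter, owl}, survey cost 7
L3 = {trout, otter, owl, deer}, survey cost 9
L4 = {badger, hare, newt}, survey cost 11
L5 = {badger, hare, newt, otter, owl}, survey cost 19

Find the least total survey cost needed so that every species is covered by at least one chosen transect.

18

L1, L2 cover every species at survey cost 11 + 7 = 18.
Any cover uses at least 2 transects; among all covering selections none totals below 18.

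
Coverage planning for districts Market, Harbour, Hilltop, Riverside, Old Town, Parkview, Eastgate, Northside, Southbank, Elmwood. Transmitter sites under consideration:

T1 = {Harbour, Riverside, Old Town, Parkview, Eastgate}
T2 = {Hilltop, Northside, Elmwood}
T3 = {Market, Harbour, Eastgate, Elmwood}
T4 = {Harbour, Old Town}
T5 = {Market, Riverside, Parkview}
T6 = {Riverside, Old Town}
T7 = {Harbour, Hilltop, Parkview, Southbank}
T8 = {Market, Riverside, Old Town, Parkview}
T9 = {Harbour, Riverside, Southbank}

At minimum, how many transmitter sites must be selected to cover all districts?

T1, T2, T3, T7 together cover {Market, Harbour, Hilltop, Riverside, Old Town, Parkview, Eastgate, Northside, Southbank, Elmwood} — every district.
No 3 of the 9 transmitter sites cover everything (all 84 triples fall short), so 4 is minimum.

4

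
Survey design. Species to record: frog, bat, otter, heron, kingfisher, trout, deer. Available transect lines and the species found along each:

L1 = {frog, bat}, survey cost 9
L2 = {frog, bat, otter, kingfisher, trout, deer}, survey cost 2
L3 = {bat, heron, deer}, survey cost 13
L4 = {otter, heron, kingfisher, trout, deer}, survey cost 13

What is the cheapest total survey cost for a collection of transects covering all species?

15

L2, L3 cover every species at survey cost 2 + 13 = 15.
Any cover uses at least 2 transects; among all covering selections none totals below 15.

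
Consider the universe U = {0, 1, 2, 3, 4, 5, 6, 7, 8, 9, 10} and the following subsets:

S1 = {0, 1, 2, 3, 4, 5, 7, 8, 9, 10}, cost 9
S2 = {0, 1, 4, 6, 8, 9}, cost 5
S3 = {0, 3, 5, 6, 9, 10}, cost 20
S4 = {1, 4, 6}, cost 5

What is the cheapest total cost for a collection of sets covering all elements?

14

S1, S2 cover every element at cost 9 + 5 = 14.
Any cover uses at least 2 sets; among all covering selections none totals below 14.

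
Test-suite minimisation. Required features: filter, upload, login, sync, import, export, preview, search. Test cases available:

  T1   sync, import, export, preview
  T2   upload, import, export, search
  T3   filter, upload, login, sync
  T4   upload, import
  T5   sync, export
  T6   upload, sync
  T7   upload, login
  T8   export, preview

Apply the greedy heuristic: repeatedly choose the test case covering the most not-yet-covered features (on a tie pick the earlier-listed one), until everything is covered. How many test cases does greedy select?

3

Pick 1: T1 covers 4 new features (sync, import, export, preview).
Pick 2: T3 covers 3 new features (filter, upload, login).
Pick 3: T2 covers 1 new features (search).
Greedy uses 3 test cases.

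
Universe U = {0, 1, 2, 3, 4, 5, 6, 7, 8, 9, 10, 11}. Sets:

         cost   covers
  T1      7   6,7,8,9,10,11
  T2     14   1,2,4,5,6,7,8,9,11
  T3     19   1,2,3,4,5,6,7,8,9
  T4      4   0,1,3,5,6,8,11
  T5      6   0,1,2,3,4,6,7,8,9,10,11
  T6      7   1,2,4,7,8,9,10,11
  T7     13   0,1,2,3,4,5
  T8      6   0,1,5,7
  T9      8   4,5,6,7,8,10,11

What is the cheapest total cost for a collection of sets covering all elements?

T4, T5 cover every element at cost 4 + 6 = 10.
Any cover uses at least 2 sets; among all covering selections none totals below 10.

10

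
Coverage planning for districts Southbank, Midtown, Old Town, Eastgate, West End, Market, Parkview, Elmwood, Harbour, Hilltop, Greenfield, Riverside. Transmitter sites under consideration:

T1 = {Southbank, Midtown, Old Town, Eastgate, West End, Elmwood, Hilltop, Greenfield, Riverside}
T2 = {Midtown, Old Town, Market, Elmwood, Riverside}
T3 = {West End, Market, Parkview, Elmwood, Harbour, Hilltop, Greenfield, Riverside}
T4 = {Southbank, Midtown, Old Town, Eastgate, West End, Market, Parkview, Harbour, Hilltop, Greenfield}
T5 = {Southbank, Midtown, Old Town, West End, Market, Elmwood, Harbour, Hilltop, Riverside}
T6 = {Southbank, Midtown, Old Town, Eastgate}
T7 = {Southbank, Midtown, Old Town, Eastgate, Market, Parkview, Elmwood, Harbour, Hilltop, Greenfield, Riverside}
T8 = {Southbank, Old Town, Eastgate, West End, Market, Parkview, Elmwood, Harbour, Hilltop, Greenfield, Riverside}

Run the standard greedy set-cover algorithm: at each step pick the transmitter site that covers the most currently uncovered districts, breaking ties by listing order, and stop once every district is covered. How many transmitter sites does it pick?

2

Pick 1: T7 covers 11 new districts (Southbank, Midtown, Old Town, Eastgate, Market, Parkview, Elmwood, Harbour, Hilltop, Greenfield, Riverside).
Pick 2: T1 covers 1 new districts (West End).
Greedy uses 2 transmitter sites.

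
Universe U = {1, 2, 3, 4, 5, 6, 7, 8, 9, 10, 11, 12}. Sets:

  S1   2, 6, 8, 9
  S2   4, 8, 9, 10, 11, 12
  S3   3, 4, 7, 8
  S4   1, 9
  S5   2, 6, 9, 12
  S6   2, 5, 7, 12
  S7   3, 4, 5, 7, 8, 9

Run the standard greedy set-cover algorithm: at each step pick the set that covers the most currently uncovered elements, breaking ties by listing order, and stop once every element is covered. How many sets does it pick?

5

Pick 1: S2 covers 6 new elements (4, 8, 9, 10, 11, 12).
Pick 2: S6 covers 3 new elements (2, 5, 7).
Pick 3: S1 covers 1 new elements (6).
Pick 4: S3 covers 1 new elements (3).
Pick 5: S4 covers 1 new elements (1).
Greedy uses 5 sets. (The true minimum is 4.)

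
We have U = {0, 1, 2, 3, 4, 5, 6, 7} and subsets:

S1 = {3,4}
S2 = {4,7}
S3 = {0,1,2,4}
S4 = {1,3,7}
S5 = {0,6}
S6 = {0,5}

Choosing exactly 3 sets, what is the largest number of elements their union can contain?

Choosing S3, S4, S5 covers {0, 1, 2, 3, 4, 6, 7} — 7 elements.
No choice of 3 sets does better; here 5 is left uncovered.

7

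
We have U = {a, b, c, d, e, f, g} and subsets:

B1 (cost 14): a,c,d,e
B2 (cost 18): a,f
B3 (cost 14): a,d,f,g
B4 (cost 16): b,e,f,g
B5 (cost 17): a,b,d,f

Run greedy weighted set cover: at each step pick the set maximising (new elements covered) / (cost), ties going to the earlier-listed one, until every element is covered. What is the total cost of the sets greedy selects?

Pick 1: B1 adds 4 new (a, c, d, e) at cost 14 (ratio 4/14).
Pick 2: B4 adds 3 new (b, f, g) at cost 16 (ratio 3/16).
Greedy total cost: 14 + 16 = 30.

30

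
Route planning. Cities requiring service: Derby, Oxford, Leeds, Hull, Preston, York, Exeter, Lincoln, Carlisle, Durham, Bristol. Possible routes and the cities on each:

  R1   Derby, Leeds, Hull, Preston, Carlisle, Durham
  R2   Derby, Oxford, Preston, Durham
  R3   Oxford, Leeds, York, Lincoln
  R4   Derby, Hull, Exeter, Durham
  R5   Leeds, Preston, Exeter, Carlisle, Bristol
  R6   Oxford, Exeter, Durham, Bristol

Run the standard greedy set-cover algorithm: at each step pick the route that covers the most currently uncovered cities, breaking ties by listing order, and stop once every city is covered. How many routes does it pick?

Pick 1: R1 covers 6 new cities (Derby, Leeds, Hull, Preston, Carlisle, Durham).
Pick 2: R3 covers 3 new cities (Oxford, York, Lincoln).
Pick 3: R5 covers 2 new cities (Exeter, Bristol).
Greedy uses 3 routes.

3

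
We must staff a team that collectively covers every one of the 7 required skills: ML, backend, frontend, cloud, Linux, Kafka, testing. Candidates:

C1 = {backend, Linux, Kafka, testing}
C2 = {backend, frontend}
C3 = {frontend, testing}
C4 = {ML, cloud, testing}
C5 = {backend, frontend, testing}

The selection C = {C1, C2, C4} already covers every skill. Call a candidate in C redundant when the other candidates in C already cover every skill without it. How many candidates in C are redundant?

Drop C1: Linux, Kafka uncovered — not redundant.
Drop C2: frontend uncovered — not redundant.
Drop C4: ML, cloud uncovered — not redundant.
None of the candidates in C is redundant.

0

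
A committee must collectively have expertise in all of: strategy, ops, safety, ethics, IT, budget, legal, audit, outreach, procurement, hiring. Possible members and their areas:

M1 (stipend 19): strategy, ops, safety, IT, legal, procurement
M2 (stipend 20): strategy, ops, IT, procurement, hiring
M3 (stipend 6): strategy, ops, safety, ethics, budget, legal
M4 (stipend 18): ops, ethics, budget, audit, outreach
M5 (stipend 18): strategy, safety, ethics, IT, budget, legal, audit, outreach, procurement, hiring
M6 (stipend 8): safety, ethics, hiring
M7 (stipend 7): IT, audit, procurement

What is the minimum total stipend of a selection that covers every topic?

24

M3, M5 cover every topic at stipend 6 + 18 = 24.
Any cover uses at least 2 members; among all covering selections none totals below 24.
Greedy by coverage-per-stipend would pick M3, M7, M6, M4 for 39 — worse than the optimum 24.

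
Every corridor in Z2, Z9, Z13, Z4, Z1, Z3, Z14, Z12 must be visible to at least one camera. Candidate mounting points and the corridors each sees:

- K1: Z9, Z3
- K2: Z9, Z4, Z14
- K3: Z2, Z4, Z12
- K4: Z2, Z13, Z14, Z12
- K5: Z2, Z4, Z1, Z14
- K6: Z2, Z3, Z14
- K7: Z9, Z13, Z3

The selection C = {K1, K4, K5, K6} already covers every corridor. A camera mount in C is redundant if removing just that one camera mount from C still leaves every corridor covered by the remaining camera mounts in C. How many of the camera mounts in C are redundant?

Drop K1: Z9 uncovered — not redundant.
Drop K4: Z13, Z12 uncovered — not redundant.
Drop K5: Z4, Z1 uncovered — not redundant.
Drop K6: the rest still cover every corridor — redundant.
1 redundant: K6.

1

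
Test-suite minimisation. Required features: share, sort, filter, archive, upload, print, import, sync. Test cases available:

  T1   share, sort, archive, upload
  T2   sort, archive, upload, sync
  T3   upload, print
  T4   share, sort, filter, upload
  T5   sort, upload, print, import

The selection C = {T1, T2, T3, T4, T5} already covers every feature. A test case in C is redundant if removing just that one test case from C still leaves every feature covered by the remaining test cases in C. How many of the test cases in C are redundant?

Drop T1: the rest still cover every feature — redundant.
Drop T2: sync uncovered — not redundant.
Drop T3: the rest still cover every feature — redundant.
Drop T4: filter uncovered — not redundant.
Drop T5: import uncovered — not redundant.
2 redundant: T1, T3.

2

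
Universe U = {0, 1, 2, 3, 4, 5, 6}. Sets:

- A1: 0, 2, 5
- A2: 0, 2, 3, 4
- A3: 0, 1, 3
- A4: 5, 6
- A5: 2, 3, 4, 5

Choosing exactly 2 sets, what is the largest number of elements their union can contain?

6

Choosing A2, A4 covers {0, 2, 3, 4, 5, 6} — 6 elements.
No choice of 2 sets does better; here 1 is left uncovered.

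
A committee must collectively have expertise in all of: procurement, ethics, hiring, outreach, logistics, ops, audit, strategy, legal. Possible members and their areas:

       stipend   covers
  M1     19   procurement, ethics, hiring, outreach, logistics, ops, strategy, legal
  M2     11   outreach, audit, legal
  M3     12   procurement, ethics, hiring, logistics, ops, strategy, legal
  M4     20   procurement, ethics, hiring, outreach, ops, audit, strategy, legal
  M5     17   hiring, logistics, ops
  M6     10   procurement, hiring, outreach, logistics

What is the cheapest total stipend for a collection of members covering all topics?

23

M2, M3 cover every topic at stipend 11 + 12 = 23.
Any cover uses at least 2 members; among all covering selections none totals below 23.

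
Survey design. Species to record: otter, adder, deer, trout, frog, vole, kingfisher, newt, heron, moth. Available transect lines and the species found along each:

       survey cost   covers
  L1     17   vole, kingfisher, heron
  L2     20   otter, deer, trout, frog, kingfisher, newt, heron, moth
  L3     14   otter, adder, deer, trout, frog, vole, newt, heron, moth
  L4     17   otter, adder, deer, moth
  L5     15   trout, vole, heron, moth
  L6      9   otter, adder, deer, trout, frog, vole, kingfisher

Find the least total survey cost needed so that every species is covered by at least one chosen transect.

23

L3, L6 cover every species at survey cost 14 + 9 = 23.
Any cover uses at least 2 transects; among all covering selections none totals below 23.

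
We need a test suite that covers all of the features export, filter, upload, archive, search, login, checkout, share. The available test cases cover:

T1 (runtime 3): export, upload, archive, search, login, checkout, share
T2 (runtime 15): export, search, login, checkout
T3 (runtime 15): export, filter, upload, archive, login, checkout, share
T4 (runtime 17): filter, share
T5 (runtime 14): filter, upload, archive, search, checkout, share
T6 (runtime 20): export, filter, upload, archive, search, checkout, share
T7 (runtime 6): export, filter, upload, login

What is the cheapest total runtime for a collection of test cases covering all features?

T1, T7 cover every feature at runtime 3 + 6 = 9.
Any cover uses at least 2 test cases; among all covering selections none totals below 9.

9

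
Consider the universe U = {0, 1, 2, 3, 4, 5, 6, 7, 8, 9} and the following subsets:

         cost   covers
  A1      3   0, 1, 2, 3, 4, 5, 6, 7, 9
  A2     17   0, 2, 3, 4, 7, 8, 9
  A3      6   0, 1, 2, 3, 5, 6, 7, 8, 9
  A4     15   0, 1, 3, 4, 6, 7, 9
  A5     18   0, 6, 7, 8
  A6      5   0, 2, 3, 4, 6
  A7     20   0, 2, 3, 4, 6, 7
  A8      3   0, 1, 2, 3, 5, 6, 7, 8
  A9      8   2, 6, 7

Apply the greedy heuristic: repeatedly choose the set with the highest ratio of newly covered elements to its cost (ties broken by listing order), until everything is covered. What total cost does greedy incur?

6

Pick 1: A1 adds 9 new (0, 1, 2, 3, 4, 5, 6, 7, 9) at cost 3 (ratio 9/3).
Pick 2: A8 adds 1 new (8) at cost 3 (ratio 1/3).
Greedy total cost: 3 + 3 = 6.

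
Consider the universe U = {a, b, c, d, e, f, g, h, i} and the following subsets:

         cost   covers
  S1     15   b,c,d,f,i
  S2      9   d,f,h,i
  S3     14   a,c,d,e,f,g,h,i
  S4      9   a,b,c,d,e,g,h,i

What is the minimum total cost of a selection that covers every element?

18

S2, S4 cover every element at cost 9 + 9 = 18.
Any cover uses at least 2 sets; among all covering selections none totals below 18.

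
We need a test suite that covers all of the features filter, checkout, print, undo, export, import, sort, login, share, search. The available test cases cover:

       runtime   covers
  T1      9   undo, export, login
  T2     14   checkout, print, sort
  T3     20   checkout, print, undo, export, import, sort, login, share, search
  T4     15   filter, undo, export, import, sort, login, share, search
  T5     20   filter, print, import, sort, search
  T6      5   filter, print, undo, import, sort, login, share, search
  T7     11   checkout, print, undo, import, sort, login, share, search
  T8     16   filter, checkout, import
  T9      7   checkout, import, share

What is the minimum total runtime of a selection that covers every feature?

T1, T6, T9 cover every feature at runtime 9 + 5 + 7 = 21.
Any cover uses at least 2 test cases; among all covering selections none totals below 21.

21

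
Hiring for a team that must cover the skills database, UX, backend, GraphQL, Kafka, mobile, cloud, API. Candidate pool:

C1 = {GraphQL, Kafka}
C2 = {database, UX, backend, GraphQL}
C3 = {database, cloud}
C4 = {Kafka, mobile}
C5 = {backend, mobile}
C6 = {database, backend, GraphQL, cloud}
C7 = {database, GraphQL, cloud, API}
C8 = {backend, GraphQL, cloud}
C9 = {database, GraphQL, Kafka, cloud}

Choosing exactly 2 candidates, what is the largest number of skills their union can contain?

Choosing C2, C4 covers {database, UX, backend, GraphQL, Kafka, mobile} — 6 skills.
No choice of 2 candidates does better; here cloud, API are left uncovered.

6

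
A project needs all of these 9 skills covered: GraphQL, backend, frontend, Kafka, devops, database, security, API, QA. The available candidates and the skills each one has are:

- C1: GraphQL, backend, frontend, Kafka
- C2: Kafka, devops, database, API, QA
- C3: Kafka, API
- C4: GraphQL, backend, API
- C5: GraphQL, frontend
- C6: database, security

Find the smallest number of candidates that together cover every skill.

C1, C2, C6 together cover {GraphQL, backend, frontend, Kafka, devops, database, security, API, QA} — every skill.
No 2 of the 6 candidates cover everything (all 15 pairs fall short), so 3 is minimum.

3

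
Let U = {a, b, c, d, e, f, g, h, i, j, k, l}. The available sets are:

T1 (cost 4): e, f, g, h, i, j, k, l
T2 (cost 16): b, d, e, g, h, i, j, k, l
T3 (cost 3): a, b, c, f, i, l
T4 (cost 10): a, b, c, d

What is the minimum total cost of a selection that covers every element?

T1, T4 cover every element at cost 4 + 10 = 14.
Any cover uses at least 2 sets; among all covering selections none totals below 14.

14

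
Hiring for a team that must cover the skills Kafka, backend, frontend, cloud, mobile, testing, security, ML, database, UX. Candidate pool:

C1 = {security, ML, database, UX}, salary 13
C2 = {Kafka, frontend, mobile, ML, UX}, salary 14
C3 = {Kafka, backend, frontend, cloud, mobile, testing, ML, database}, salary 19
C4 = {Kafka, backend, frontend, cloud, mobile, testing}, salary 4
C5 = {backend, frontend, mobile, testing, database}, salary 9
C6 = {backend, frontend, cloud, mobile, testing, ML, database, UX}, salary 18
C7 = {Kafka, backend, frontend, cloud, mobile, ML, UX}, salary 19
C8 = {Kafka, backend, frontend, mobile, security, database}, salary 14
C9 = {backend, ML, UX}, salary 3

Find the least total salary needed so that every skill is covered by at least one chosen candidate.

17

C1, C4 cover every skill at salary 13 + 4 = 17.
Any cover uses at least 2 candidates; among all covering selections none totals below 17.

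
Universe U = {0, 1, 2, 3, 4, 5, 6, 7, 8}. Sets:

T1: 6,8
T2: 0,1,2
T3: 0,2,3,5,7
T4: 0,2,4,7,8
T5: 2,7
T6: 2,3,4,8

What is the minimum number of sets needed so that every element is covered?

T1, T2, T3, T4 together cover {0, 1, 2, 3, 4, 5, 6, 7, 8} — every element.
No 3 of the 6 sets cover everything (all 20 triples fall short), so 4 is minimum.

4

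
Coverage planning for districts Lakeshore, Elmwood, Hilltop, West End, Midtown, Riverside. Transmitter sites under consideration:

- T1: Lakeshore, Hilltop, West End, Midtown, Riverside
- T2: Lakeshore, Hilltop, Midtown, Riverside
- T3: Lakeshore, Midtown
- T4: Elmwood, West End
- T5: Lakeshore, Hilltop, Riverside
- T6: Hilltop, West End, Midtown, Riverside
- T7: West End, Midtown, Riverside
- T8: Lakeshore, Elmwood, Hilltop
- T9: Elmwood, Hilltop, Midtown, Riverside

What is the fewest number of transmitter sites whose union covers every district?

2

T1, T4 together cover {Lakeshore, Elmwood, Hilltop, West End, Midtown, Riverside} — every district.
No single transmitter site contains all 6 districts, so 2 is optimal.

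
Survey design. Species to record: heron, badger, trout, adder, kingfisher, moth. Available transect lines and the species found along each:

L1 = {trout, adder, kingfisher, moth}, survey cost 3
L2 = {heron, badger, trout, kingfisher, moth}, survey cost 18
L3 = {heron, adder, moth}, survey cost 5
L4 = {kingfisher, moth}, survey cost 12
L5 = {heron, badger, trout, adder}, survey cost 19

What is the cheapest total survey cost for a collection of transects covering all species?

21

L1, L2 cover every species at survey cost 3 + 18 = 21.
Any cover uses at least 2 transects; among all covering selections none totals below 21.
Greedy by coverage-per-survey cost would pick L1, L3, L2 for 26 — worse than the optimum 21.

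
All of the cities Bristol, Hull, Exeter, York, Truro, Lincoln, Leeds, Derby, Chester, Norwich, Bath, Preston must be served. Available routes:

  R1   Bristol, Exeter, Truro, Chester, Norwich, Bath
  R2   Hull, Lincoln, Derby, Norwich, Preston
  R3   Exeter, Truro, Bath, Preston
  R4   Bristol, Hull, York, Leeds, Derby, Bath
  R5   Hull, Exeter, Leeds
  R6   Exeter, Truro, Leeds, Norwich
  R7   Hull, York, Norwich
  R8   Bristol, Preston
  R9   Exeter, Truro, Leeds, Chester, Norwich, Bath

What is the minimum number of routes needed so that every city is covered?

3

R1, R2, R4 together cover {Bristol, Hull, Exeter, York, Truro, Lincoln, Leeds, Derby, Chester, Norwich, Bath, Preston} — every city.
No 2 of the 9 routes cover everything (all 36 pairs fall short), so 3 is minimum.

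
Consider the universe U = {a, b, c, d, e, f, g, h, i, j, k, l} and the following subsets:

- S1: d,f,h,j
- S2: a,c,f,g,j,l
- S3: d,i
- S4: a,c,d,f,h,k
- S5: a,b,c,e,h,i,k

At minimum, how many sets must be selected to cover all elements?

S1, S2, S5 together cover {a, b, c, d, e, f, g, h, i, j, k, l} — every element.
No 2 of the 5 sets cover everything (all 10 pairs fall short), so 3 is minimum.

3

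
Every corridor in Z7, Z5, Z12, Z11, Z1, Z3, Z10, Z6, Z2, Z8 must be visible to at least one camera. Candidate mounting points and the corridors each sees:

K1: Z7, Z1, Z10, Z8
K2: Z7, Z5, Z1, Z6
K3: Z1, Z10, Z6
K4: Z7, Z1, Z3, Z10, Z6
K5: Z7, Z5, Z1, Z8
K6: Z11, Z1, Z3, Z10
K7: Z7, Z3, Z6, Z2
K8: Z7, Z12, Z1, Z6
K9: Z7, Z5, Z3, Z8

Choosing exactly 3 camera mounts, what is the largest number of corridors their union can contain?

9

Choosing K5, K6, K7 covers {Z7, Z5, Z11, Z1, Z3, Z10, Z6, Z2, Z8} — 9 corridors.
No choice of 3 camera mounts does better; here Z12 is left uncovered.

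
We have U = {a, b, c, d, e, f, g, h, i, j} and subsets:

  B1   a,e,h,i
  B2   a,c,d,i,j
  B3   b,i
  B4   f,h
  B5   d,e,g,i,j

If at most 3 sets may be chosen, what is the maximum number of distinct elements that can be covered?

9

Choosing B2, B4, B5 covers {a, c, d, e, f, g, h, i, j} — 9 elements.
No choice of 3 sets does better; here b is left uncovered.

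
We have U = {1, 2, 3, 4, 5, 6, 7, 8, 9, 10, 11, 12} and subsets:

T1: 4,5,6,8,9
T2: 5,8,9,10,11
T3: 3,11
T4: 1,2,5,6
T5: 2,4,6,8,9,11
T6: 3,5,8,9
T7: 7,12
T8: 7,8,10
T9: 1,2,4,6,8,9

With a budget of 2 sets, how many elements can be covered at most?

9

Choosing T2, T9 covers {1, 2, 4, 5, 6, 8, 9, 10, 11} — 9 elements.
No choice of 2 sets does better; here 3, 7, 12 are left uncovered.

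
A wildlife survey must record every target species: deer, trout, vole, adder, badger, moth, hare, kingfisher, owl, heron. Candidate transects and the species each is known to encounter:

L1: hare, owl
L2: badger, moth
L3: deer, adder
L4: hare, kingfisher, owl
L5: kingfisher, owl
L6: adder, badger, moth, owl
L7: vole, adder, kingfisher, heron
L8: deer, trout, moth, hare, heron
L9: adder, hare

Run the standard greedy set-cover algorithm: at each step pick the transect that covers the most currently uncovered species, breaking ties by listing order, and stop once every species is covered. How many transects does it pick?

3

Pick 1: L8 covers 5 new species (deer, trout, moth, hare, heron).
Pick 2: L6 covers 3 new species (adder, badger, owl).
Pick 3: L7 covers 2 new species (vole, kingfisher).
Greedy uses 3 transects.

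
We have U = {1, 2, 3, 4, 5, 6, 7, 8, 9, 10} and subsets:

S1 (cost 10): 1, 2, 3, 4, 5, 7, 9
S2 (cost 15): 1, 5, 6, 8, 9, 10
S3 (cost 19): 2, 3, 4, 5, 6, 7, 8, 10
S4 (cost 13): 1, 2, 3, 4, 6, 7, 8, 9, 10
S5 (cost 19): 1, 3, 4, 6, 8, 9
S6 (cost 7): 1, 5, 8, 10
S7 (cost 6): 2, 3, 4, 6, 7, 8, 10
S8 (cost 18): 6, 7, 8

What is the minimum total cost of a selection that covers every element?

S1, S7 cover every element at cost 10 + 6 = 16.
Any cover uses at least 2 sets; among all covering selections none totals below 16.

16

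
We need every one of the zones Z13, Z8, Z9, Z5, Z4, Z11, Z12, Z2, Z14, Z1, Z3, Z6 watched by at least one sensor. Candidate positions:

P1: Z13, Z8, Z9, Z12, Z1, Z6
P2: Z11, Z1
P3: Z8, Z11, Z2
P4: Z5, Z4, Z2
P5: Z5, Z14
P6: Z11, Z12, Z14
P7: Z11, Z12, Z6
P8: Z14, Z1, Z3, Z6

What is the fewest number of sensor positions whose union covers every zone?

4

P1, P2, P4, P8 together cover {Z13, Z8, Z9, Z5, Z4, Z11, Z12, Z2, Z14, Z1, Z3, Z6} — every zone.
No 3 of the 8 sensor positions cover everything (all 56 triples fall short), so 4 is minimum.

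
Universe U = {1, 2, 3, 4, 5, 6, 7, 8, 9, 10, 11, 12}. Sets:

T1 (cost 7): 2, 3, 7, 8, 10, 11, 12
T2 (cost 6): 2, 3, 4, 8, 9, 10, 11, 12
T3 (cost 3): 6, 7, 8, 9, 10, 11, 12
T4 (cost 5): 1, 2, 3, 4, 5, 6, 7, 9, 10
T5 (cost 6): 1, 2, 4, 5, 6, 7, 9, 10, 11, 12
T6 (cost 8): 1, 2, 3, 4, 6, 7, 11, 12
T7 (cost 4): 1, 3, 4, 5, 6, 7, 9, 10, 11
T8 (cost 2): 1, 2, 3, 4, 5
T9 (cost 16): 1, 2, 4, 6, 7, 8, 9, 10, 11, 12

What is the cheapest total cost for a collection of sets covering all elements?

5

T3, T8 cover every element at cost 3 + 2 = 5.
Any cover uses at least 2 sets; among all covering selections none totals below 5.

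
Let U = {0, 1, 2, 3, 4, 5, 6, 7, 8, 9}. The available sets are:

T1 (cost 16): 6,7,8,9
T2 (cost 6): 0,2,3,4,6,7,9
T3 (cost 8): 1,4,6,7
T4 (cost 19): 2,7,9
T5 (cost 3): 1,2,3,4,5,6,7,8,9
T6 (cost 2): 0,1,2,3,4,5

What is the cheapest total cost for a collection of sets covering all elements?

5

T5, T6 cover every element at cost 3 + 2 = 5.
Any cover uses at least 2 sets; among all covering selections none totals below 5.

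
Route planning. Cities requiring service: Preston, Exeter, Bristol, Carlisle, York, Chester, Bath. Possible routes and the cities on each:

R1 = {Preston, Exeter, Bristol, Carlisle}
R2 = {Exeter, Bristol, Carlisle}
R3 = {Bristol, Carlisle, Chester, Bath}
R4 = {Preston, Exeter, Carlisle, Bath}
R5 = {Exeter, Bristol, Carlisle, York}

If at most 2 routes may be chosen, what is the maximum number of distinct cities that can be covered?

6

Choosing R1, R3 covers {Preston, Exeter, Bristol, Carlisle, Chester, Bath} — 6 cities.
No choice of 2 routes does better; here York is left uncovered.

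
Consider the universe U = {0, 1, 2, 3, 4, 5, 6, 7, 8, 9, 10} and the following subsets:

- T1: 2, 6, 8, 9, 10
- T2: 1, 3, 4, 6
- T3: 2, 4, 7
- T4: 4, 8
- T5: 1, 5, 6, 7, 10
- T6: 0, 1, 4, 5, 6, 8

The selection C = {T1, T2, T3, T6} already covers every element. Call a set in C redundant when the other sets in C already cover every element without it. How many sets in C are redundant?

0

Drop T1: 9, 10 uncovered — not redundant.
Drop T2: 3 uncovered — not redundant.
Drop T3: 7 uncovered — not redundant.
Drop T6: 0, 5 uncovered — not redundant.
None of the sets in C is redundant.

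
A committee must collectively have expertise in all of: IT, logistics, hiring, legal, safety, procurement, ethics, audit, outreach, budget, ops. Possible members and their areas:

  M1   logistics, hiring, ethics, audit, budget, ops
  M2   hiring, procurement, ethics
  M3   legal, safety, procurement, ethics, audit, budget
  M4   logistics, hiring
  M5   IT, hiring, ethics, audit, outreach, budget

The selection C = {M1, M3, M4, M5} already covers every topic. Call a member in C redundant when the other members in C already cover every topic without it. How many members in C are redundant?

1

Drop M1: ops uncovered — not redundant.
Drop M3: legal, safety, procurement uncovered — not redundant.
Drop M4: the rest still cover every topic — redundant.
Drop M5: IT, outreach uncovered — not redundant.
1 redundant: M4.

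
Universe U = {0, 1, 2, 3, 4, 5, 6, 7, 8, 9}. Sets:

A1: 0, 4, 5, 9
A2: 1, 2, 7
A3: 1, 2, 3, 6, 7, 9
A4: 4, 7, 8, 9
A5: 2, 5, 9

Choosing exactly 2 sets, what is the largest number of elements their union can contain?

9

Choosing A1, A3 covers {0, 1, 2, 3, 4, 5, 6, 7, 9} — 9 elements.
No choice of 2 sets does better; here 8 is left uncovered.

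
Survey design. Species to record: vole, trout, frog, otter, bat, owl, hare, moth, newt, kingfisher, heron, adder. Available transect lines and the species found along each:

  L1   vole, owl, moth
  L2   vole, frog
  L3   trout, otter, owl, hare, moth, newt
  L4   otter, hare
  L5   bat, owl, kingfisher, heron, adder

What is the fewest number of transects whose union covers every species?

L2, L3, L5 together cover {vole, trout, frog, otter, bat, owl, hare, moth, newt, kingfisher, heron, adder} — every species.
No 2 of the 5 transects cover everything (all 10 pairs fall short), so 3 is minimum.

3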